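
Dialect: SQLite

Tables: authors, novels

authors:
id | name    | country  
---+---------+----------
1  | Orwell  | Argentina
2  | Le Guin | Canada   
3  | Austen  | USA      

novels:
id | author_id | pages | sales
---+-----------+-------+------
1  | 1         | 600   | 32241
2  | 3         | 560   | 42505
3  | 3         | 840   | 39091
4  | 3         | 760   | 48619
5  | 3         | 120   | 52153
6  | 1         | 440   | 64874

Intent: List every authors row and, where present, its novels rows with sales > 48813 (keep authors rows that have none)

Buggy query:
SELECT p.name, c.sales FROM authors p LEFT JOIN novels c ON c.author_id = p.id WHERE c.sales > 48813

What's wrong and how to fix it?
Bug: A WHERE condition on the right-hand table after LEFT JOIN drops unmatched parents

Fix: Put 'c.sales > 48813' in the JOIN's ON clause instead of WHERE

Corrected query:
SELECT p.name, c.sales FROM authors p LEFT JOIN novels c ON c.author_id = p.id AND c.sales > 48813

Result:
name    | sales
--------+------
Orwell  | 64874
Le Guin | NULL 
Austen  | 52153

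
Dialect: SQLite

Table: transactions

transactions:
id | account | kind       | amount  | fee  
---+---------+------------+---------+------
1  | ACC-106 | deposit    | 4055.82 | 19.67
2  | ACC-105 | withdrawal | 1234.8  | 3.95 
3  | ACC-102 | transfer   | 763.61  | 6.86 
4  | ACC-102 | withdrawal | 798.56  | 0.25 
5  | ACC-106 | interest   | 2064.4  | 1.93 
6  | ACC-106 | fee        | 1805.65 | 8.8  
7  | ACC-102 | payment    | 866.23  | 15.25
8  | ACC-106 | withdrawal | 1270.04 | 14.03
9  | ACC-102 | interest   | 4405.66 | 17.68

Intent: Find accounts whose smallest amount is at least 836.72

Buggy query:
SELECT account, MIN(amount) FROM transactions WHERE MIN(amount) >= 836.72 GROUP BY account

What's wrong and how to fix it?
Bug: MIN() in WHERE is a misuse of aggregate

Fix: Replace WHERE with HAVING after the GROUP BY

Corrected query:
SELECT account, MIN(amount) FROM transactions GROUP BY account HAVING MIN(amount) >= 836.72

Result:
account | MIN(amount)
--------+------------
ACC-105 | 1234.8     
ACC-106 | 1270.04    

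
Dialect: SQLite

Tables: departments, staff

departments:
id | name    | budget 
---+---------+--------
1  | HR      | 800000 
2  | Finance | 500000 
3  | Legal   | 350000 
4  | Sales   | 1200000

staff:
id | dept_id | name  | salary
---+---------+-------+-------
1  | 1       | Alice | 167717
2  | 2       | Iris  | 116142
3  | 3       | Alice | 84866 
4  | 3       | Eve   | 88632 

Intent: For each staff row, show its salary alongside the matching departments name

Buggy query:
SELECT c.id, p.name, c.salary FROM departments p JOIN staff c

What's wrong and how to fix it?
Bug: JOIN with no ON clause produces a cartesian product; every staff row pairs with every departments row

Fix: Specify the join condition linking the foreign key to the parent id

Corrected query:
SELECT c.id, p.name, c.salary FROM departments p JOIN staff c ON c.dept_id = p.id

Result:
id | name    | salary
---+---------+-------
1  | HR      | 167717
2  | Finance | 116142
3  | Legal   | 84866 
4  | Legal   | 88632 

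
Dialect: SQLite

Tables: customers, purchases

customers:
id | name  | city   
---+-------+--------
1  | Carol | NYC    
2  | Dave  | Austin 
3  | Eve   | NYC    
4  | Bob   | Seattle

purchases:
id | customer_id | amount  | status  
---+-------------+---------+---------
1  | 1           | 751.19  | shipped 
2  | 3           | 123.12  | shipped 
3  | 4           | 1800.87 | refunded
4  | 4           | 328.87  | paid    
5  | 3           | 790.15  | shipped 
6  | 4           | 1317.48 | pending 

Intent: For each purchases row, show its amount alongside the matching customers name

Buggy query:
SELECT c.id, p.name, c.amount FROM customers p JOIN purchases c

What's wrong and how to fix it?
Bug: Missing join condition: each purchases row is matched to all customers rows instead of just its own

Fix: Add ON c.customer_id = p.id to the JOIN

Corrected query:
SELECT c.id, p.name, c.amount FROM customers p JOIN purchases c ON c.customer_id = p.id

Result:
id | name  | amount 
---+-------+--------
1  | Carol | 751.19 
2  | Eve   | 123.12 
3  | Bob   | 1800.87
4  | Bob   | 328.87 
5  | Eve   | 790.15 
6  | Bob   | 1317.48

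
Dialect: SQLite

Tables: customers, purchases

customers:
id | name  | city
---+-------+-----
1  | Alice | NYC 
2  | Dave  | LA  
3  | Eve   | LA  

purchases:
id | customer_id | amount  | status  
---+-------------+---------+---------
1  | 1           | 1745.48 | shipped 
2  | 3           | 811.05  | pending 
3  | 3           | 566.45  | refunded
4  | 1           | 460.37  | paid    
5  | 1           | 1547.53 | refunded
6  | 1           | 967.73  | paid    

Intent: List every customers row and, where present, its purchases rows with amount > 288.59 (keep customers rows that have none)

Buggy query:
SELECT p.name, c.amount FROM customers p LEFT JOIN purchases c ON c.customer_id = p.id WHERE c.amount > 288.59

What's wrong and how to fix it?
Bug: A WHERE condition on the right-hand table after LEFT JOIN drops unmatched parents

Fix: Put 'c.amount > 288.59' in the JOIN's ON clause instead of WHERE

Corrected query:
SELECT p.name, c.amount FROM customers p LEFT JOIN purchases c ON c.customer_id = p.id AND c.amount > 288.59

Result:
name  | amount 
------+--------
Alice | 460.37 
Alice | 967.73 
Alice | 1547.53
Alice | 1745.48
Dave  | NULL   
Eve   | 566.45 
Eve   | 811.05 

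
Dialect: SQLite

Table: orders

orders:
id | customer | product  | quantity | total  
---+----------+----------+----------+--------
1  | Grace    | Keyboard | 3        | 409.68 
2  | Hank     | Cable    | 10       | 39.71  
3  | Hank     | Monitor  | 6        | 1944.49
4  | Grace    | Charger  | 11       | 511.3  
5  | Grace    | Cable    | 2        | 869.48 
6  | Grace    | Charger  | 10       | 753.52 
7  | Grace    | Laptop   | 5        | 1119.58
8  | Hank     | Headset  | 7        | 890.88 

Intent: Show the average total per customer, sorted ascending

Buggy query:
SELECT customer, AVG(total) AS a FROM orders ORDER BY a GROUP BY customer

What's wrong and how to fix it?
Bug: GROUP BY must precede ORDER BY

Fix: Move ORDER BY to the end, after GROUP BY

Corrected query:
SELECT customer, AVG(total) AS a FROM orders GROUP BY customer ORDER BY a

Result:
customer | a      
---------+--------
Grace    | 732.712
Hank     | 958.36 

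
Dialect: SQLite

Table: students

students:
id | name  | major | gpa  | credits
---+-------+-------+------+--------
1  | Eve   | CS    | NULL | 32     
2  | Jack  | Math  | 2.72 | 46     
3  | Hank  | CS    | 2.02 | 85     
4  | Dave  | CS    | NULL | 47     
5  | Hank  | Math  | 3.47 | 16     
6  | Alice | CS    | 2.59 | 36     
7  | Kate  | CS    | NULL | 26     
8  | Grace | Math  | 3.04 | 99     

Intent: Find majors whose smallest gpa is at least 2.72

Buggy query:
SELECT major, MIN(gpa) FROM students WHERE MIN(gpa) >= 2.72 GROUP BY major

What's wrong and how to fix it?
Bug: MIN() in WHERE is a misuse of aggregate

Fix: Use HAVING for the per-group MIN condition

Corrected query:
SELECT major, MIN(gpa) FROM students GROUP BY major HAVING MIN(gpa) >= 2.72

Result:
major | MIN(gpa)
------+---------
Math  | 2.72    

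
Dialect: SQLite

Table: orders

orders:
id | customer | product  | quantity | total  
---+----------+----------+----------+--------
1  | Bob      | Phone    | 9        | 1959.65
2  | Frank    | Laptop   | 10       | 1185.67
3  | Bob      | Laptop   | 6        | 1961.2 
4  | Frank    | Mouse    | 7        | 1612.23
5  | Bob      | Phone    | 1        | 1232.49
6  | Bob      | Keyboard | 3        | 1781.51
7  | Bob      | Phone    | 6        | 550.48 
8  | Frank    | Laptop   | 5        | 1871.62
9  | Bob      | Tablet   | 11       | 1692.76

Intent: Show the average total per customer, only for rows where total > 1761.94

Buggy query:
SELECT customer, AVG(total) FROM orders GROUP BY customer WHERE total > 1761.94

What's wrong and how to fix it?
Bug: Row-level WHERE must come before GROUP BY in the clause order

Fix: Place WHERE between FROM and GROUP BY

Corrected query:
SELECT customer, AVG(total) FROM orders WHERE total > 1761.94 GROUP BY customer

Result:
customer | AVG(total) 
---------+------------
Bob      | 1900.786667
Frank    | 1871.62    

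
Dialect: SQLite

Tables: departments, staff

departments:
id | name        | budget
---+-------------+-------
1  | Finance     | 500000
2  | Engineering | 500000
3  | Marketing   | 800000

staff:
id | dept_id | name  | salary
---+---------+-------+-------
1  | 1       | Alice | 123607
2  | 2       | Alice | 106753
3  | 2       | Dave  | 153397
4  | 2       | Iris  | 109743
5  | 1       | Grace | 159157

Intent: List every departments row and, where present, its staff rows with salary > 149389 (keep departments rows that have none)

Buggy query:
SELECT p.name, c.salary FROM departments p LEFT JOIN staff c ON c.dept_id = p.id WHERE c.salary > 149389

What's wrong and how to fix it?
Bug: A WHERE condition on the right-hand table after LEFT JOIN drops unmatched parents

Fix: Move the right-table condition into the ON clause so unmatched parents are kept

Corrected query:
SELECT p.name, c.salary FROM departments p LEFT JOIN staff c ON c.dept_id = p.id AND c.salary > 149389

Result:
name        | salary
------------+-------
Finance     | 159157
Engineering | 153397
Marketing   | NULL  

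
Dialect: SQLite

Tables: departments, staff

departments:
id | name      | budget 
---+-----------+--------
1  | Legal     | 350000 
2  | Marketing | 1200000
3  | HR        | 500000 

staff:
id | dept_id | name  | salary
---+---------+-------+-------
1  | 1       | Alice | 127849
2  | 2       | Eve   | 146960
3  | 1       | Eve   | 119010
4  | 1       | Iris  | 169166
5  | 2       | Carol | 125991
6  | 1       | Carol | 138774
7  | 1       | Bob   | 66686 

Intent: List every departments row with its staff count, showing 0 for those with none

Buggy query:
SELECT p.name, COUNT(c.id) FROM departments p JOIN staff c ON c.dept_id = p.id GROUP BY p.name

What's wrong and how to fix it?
Bug: INNER JOIN drops departments rows that have no matching staff rows

Fix: Use LEFT JOIN so parents without children still appear (COUNT(c.id) gives 0)

Corrected query:
SELECT p.name, COUNT(c.id) FROM departments p LEFT JOIN staff c ON c.dept_id = p.id GROUP BY p.name

Result:
name      | COUNT(c.id)
----------+------------
HR        | 0          
Legal     | 5          
Marketing | 2          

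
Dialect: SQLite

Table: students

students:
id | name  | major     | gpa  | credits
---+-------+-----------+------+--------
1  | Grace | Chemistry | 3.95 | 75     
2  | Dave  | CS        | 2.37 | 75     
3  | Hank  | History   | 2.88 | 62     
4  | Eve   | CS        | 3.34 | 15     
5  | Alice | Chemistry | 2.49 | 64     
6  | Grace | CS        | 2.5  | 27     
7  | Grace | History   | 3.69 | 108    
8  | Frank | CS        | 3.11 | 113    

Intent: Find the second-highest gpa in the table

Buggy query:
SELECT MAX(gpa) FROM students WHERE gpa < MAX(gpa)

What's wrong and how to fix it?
Bug: The inner MAX is an aggregate inside WHERE, which is not allowed

Fix: Put the inner MAX in a scalar subquery

Corrected query:
SELECT MAX(gpa) FROM students WHERE gpa < (SELECT MAX(gpa) FROM students)

Result:
MAX(gpa)
--------
3.69    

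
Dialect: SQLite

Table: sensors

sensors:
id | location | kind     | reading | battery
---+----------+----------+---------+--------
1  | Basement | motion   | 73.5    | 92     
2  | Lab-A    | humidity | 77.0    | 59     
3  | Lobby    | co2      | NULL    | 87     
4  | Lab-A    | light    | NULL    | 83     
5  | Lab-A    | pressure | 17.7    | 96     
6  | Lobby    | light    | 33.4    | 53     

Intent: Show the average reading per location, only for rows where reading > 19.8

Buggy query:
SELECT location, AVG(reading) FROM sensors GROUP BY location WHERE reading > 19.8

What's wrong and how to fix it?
Bug: Row-level WHERE must come before GROUP BY in the clause order

Fix: Place WHERE between FROM and GROUP BY

Corrected query:
SELECT location, AVG(reading) FROM sensors WHERE reading > 19.8 GROUP BY location

Result:
location | AVG(reading)
---------+-------------
Basement | 73.5        
Lab-A    | 77          
Lobby    | 33.4        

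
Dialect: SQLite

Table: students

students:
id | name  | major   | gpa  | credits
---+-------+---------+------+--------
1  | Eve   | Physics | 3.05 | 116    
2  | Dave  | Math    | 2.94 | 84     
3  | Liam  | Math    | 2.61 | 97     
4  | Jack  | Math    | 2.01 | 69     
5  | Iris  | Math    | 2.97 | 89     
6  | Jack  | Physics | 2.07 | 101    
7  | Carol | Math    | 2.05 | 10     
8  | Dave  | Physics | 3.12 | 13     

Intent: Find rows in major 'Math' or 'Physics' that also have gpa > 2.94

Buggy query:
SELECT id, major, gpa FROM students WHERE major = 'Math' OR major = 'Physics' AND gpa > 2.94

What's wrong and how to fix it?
Bug: AND binds tighter than OR, so this parses as major = 'Math' OR (major = 'Physics' AND gpa > 2.94)

Fix: Add parentheses around the OR so the AND applies to both alternatives

Corrected query:
SELECT id, major, gpa FROM students WHERE (major = 'Math' OR major = 'Physics') AND gpa > 2.94

Result:
id | major   | gpa 
---+---------+-----
1  | Physics | 3.05
5  | Math    | 2.97
8  | Physics | 3.12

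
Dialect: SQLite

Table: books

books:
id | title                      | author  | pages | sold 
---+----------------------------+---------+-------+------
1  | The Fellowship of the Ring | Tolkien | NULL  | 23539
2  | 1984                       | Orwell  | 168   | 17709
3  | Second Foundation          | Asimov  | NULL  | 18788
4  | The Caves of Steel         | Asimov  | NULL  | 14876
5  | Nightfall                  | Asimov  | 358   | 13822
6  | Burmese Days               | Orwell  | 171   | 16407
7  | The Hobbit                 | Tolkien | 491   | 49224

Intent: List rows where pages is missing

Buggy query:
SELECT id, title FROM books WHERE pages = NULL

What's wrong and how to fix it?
Bug: Comparing to NULL with '=' never matches; NULL = NULL is unknown, not true

Fix: Replace '= NULL' with 'IS NULL'

Corrected query:
SELECT id, title FROM books WHERE pages IS NULL

Result:
id | title                     
---+---------------------------
1  | The Fellowship of the Ring
3  | Second Foundation         
4  | The Caves of Steel        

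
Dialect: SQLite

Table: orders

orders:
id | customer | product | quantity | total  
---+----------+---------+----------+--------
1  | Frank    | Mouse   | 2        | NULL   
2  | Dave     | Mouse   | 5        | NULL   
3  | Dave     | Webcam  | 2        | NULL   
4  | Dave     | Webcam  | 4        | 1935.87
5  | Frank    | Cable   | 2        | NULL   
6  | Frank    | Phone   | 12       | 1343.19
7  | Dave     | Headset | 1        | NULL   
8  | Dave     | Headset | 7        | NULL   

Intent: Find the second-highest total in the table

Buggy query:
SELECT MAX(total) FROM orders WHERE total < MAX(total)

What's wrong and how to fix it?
Bug: MAX(total) on the right of the comparison is an aggregate-in-WHERE error

Fix: Put the inner MAX in a scalar subquery

Corrected query:
SELECT MAX(total) FROM orders WHERE total < (SELECT MAX(total) FROM orders)

Result:
MAX(total)
----------
1343.19   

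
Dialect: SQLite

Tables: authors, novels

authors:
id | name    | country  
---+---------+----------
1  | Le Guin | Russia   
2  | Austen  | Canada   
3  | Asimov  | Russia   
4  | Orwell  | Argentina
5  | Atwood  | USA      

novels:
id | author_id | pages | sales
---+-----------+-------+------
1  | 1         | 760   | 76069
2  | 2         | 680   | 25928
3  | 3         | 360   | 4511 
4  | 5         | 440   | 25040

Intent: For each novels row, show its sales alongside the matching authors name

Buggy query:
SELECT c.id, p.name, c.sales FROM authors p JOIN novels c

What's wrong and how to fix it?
Bug: JOIN with no ON clause produces a cartesian product; every novels row pairs with every authors row

Fix: Specify the join condition linking the foreign key to the parent id

Corrected query:
SELECT c.id, p.name, c.sales FROM authors p JOIN novels c ON c.author_id = p.id

Result:
id | name    | sales
---+---------+------
1  | Le Guin | 76069
2  | Austen  | 25928
3  | Asimov  | 4511 
4  | Atwood  | 25040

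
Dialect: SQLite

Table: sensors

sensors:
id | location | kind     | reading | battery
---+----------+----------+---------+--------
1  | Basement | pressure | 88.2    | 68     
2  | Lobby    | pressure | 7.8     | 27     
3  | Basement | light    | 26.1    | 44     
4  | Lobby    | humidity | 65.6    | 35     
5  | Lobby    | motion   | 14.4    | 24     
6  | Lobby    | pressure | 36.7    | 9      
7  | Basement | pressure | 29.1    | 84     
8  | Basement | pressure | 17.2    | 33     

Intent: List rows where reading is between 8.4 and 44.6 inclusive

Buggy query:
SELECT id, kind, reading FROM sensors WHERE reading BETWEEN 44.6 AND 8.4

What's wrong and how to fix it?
Bug: BETWEEN expects the lower bound first; with 44.6 AND 8.4 the range is empty

Fix: Write BETWEEN 8.4 AND 44.6

Corrected query:
SELECT id, kind, reading FROM sensors WHERE reading BETWEEN 8.4 AND 44.6

Result:
id | kind     | reading
---+----------+--------
3  | light    | 26.1   
5  | motion   | 14.4   
6  | pressure | 36.7   
7  | pressure | 29.1   
8  | pressure | 17.2   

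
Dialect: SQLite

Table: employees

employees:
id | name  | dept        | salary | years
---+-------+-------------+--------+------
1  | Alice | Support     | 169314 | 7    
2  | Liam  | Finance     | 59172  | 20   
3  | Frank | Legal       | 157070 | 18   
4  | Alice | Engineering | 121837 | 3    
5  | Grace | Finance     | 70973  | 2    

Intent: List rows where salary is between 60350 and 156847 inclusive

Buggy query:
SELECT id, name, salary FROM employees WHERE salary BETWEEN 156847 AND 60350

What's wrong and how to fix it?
Bug: The bounds are reversed; BETWEEN a AND b requires a <= b to match anything

Fix: Swap the bounds so the smaller value comes first

Corrected query:
SELECT id, name, salary FROM employees WHERE salary BETWEEN 60350 AND 156847

Result:
id | name  | salary
---+-------+-------
4  | Alice | 121837
5  | Grace | 70973 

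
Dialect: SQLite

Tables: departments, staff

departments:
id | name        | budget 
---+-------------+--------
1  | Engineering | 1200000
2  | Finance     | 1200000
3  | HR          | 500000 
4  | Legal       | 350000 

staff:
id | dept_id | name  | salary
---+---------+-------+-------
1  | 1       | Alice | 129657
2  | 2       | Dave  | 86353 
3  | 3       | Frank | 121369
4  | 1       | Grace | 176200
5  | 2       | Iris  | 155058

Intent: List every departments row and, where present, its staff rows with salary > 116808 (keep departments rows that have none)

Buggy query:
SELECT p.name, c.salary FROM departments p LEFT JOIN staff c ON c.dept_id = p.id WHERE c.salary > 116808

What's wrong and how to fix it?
Bug: Filtering c.salary in WHERE discards the NULL rows produced by LEFT JOIN, turning it into an inner join

Fix: Put 'c.salary > 116808' in the JOIN's ON clause instead of WHERE

Corrected query:
SELECT p.name, c.salary FROM departments p LEFT JOIN staff c ON c.dept_id = p.id AND c.salary > 116808

Result:
name        | salary
------------+-------
Engineering | 129657
Engineering | 176200
Finance     | 155058
HR          | 121369
Legal       | NULL  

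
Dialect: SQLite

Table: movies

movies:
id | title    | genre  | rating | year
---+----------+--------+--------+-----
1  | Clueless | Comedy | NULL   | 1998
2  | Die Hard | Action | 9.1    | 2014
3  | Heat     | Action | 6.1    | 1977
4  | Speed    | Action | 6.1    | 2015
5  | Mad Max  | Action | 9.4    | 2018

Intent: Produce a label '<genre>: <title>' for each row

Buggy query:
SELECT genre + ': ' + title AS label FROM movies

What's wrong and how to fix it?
Bug: '+' is numeric addition; on text columns SQLite converts them to 0 instead of concatenating

Fix: Use the || operator for string concatenation

Corrected query:
SELECT genre || ': ' || title AS label FROM movies

Result:
label           
----------------
Comedy: Clueless
Action: Die Hard
Action: Heat    
Action: Speed   
Action: Mad Max 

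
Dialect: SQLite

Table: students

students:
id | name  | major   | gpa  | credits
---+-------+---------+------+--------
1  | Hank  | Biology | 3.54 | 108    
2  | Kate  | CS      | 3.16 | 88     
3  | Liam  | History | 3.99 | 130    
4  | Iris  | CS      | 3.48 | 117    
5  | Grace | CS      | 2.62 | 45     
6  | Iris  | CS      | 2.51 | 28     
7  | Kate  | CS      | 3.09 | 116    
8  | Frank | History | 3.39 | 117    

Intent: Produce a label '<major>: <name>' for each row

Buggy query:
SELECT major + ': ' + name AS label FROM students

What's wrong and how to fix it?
Bug: SQLite uses || for string concatenation; + coerces text to numbers (yielding 0)

Fix: Use the || operator for string concatenation

Corrected query:
SELECT major || ': ' || name AS label FROM students

Result:
label         
--------------
Biology: Hank 
CS: Kate      
History: Liam 
CS: Iris      
CS: Grace     
CS: Iris      
CS: Kate      
History: Frank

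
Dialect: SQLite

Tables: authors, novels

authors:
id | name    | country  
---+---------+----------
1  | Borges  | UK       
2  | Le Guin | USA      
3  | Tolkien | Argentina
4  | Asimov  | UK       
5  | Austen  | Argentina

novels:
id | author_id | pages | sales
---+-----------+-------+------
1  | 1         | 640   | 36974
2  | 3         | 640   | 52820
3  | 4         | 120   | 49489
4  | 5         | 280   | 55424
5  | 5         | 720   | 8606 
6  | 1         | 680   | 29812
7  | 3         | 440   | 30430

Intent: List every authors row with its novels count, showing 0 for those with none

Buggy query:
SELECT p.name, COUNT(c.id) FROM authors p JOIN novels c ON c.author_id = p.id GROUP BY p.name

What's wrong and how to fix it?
Bug: INNER JOIN drops authors rows that have no matching novels rows

Fix: Switch to LEFT JOIN to retain unmatched parent rows

Corrected query:
SELECT p.name, COUNT(c.id) FROM authors p LEFT JOIN novels c ON c.author_id = p.id GROUP BY p.name

Result:
name    | COUNT(c.id)
--------+------------
Asimov  | 1          
Austen  | 2          
Borges  | 2          
Le Guin | 0          
Tolkien | 2          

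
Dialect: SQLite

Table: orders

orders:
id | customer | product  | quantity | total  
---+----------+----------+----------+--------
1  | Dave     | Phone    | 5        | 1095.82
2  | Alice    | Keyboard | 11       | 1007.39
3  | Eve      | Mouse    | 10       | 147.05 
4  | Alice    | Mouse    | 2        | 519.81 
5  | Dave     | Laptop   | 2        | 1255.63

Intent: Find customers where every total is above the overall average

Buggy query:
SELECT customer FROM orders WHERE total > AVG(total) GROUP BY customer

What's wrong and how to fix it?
Bug: WHERE evaluates per row before aggregation, so AVG() is unavailable

Fix: Compute the overall average in a scalar subquery and compare each group's MIN against it in HAVING

Corrected query:
SELECT customer FROM orders GROUP BY customer HAVING MIN(total) > (SELECT AVG(total) FROM orders)

Result:
customer
--------
Dave    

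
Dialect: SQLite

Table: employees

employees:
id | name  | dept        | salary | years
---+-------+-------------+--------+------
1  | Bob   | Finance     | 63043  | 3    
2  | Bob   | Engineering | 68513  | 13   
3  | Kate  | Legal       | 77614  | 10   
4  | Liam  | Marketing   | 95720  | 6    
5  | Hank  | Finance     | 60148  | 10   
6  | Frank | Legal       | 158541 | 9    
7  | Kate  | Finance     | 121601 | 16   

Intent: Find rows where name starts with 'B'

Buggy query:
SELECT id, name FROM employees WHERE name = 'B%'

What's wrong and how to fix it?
Bug: Wildcards only work with LIKE; '=' treats '%' as a literal character

Fix: Replace '=' with LIKE so 'B%' is treated as a pattern

Corrected query:
SELECT id, name FROM employees WHERE name LIKE 'B%'

Result:
id | name
---+-----
1  | Bob 
2  | Bob 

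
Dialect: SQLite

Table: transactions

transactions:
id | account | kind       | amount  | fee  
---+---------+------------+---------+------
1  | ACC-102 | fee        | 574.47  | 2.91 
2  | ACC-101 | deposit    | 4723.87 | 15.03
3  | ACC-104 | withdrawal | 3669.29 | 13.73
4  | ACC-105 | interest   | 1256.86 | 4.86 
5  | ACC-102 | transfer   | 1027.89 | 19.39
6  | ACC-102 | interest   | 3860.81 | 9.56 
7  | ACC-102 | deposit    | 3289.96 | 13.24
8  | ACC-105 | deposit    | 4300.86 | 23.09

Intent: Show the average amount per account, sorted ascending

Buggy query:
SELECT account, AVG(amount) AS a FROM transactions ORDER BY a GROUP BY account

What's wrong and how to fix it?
Bug: GROUP BY must precede ORDER BY

Fix: Reorder: SELECT … FROM … GROUP BY … ORDER BY …

Corrected query:
SELECT account, AVG(amount) AS a FROM transactions GROUP BY account ORDER BY a

Result:
account | a        
--------+----------
ACC-102 | 2188.2825
ACC-105 | 2778.86  
ACC-104 | 3669.29  
ACC-101 | 4723.87  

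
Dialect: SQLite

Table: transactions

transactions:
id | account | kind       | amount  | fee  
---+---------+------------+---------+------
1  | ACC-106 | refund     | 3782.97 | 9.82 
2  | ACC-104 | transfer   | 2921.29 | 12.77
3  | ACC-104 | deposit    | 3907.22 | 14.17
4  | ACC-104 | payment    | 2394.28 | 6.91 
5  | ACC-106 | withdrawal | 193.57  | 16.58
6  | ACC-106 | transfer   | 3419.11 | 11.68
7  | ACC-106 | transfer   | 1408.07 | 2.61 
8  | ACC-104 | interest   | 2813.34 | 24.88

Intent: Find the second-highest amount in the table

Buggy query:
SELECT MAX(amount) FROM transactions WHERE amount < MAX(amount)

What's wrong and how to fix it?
Bug: MAX(amount) on the right of the comparison is an aggregate-in-WHERE error

Fix: Compute the overall MAX in a subquery, then take MAX of rows below it

Corrected query:
SELECT MAX(amount) FROM transactions WHERE amount < (SELECT MAX(amount) FROM transactions)

Result:
MAX(amount)
-----------
3782.97    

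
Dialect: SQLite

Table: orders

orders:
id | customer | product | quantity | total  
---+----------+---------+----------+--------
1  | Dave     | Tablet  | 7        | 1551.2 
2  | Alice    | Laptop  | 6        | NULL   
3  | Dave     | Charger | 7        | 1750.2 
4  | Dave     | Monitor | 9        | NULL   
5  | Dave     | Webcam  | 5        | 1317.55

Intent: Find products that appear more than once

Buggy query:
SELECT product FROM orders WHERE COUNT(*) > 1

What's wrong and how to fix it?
Bug: WHERE can't reference COUNT(*); aggregates are computed after WHERE

Fix: Group first, then use HAVING for the count condition

Corrected query:
SELECT product FROM orders GROUP BY product HAVING COUNT(*) > 1

Result:
(no rows)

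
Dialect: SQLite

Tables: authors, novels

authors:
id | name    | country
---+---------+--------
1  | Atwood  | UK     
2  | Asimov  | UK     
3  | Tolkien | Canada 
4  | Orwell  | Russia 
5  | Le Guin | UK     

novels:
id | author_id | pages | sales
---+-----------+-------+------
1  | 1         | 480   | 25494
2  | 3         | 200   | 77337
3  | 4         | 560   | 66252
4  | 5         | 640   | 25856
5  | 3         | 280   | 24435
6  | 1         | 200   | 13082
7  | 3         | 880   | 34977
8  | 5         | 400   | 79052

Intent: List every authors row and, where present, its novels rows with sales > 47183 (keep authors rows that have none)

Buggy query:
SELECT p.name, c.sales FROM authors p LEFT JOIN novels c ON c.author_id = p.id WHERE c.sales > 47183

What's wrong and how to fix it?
Bug: Filtering c.sales in WHERE discards the NULL rows produced by LEFT JOIN, turning it into an inner join

Fix: Put 'c.sales > 47183' in the JOIN's ON clause instead of WHERE

Corrected query:
SELECT p.name, c.sales FROM authors p LEFT JOIN novels c ON c.author_id = p.id AND c.sales > 47183

Result:
name    | sales
--------+------
Atwood  | NULL 
Asimov  | NULL 
Tolkien | 77337
Orwell  | 66252
Le Guin | 79052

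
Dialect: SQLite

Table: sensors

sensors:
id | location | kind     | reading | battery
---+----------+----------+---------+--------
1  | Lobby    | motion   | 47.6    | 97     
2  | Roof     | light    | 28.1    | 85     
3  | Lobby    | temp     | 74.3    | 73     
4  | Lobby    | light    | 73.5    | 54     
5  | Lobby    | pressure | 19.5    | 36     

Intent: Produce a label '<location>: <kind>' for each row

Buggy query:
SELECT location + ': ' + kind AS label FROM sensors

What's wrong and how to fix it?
Bug: '+' is numeric addition; on text columns SQLite converts them to 0 instead of concatenating

Fix: Replace + with || to concatenate text

Corrected query:
SELECT location || ': ' || kind AS label FROM sensors

Result:
label          
---------------
Lobby: motion  
Roof: light    
Lobby: temp    
Lobby: light   
Lobby: pressure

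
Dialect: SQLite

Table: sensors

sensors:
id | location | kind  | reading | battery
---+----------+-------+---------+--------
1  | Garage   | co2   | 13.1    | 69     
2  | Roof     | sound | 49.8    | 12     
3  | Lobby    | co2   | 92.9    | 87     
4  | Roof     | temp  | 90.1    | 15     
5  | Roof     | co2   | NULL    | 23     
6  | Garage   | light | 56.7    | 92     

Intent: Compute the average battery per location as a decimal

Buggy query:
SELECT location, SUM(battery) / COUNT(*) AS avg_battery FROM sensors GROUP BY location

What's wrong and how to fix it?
Bug: Both operands are integers, so '/' performs integer division and truncates

Fix: Cast one side to REAL so the division keeps the fractional part

Corrected query:
SELECT location, SUM(battery) * 1.0 / COUNT(*) AS avg_battery FROM sensors GROUP BY location

Result:
location | avg_battery
---------+------------
Garage   | 80.5       
Lobby    | 87         
Roof     | 16.666667  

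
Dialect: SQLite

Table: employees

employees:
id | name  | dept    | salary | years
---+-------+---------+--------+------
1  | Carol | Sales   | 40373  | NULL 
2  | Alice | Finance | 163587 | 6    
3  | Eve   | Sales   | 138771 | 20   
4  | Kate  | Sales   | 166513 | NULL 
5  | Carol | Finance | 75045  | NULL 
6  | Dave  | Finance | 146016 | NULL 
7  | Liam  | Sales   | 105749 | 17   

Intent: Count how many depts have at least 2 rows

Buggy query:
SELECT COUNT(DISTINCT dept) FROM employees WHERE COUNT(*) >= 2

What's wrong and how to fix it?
Bug: COUNT(*) cannot appear in WHERE; the per-group count doesn't exist yet

Fix: Group first with HAVING COUNT(*) >= 2, then COUNT the resulting groups

Corrected query:
SELECT COUNT(*) FROM (SELECT dept FROM employees GROUP BY dept HAVING COUNT(*) >= 2)

Result:
COUNT(*)
--------
2       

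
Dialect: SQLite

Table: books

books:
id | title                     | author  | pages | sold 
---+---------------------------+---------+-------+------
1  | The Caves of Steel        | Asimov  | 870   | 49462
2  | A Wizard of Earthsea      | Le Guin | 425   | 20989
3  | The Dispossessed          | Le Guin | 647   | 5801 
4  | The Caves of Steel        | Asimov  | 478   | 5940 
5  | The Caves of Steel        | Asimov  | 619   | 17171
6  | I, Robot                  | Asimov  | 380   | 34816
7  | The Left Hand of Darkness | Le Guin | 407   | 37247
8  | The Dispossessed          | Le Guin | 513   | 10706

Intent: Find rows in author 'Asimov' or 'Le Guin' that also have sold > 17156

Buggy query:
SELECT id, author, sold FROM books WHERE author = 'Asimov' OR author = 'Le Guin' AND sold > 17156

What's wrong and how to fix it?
Bug: Without parentheses, AND is evaluated before OR, so the sold filter only applies to the 'Le Guin' branch

Fix: Group the OR with parentheses (or use IN), then AND the threshold

Corrected query:
SELECT id, author, sold FROM books WHERE (author = 'Asimov' OR author = 'Le Guin') AND sold > 17156

Result:
id | author  | sold 
---+---------+------
1  | Asimov  | 49462
2  | Le Guin | 20989
5  | Asimov  | 17171
6  | Asimov  | 34816
7  | Le Guin | 37247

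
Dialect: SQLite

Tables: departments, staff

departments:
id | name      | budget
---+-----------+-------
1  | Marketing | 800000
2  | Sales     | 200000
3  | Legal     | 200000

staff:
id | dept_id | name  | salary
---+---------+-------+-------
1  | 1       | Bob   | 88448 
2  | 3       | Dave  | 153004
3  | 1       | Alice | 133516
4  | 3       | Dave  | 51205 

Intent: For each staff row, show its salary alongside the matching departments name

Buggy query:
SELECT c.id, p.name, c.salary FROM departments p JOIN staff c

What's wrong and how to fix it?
Bug: Missing join condition: each staff row is matched to all departments rows instead of just its own

Fix: Specify the join condition linking the foreign key to the parent id

Corrected query:
SELECT c.id, p.name, c.salary FROM departments p JOIN staff c ON c.dept_id = p.id

Result:
id | name      | salary
---+-----------+-------
1  | Marketing | 88448 
2  | Legal     | 153004
3  | Marketing | 133516
4  | Legal     | 51205 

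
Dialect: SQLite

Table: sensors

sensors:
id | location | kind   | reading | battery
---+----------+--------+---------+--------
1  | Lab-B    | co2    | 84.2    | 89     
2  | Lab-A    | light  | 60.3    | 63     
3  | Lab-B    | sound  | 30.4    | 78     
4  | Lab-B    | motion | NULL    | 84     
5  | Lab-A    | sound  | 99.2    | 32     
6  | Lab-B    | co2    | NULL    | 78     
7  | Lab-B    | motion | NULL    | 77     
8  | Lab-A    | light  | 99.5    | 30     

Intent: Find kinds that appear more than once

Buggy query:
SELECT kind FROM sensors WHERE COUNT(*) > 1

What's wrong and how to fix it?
Bug: COUNT(*) is an aggregate and cannot be used in WHERE

Fix: Group first, then use HAVING for the count condition

Corrected query:
SELECT kind FROM sensors GROUP BY kind HAVING COUNT(*) > 1

Result:
kind  
------
co2   
light 
motion
sound 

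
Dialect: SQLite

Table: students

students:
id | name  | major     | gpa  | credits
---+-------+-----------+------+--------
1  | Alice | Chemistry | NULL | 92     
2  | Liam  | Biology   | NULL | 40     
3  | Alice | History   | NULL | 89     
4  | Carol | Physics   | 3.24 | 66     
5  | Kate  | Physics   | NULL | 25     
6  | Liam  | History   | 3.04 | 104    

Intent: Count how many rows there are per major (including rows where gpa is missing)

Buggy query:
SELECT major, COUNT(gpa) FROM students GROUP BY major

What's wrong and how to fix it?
Bug: COUNT(column) counts non-NULL values only; rows with NULL gpa aren't counted

Fix: Use COUNT(*) to count all rows regardless of NULL

Corrected query:
SELECT major, COUNT(*) FROM students GROUP BY major

Result:
major     | COUNT(*)
----------+---------
Biology   | 1       
Chemistry | 1       
History   | 2       
Physics   | 2       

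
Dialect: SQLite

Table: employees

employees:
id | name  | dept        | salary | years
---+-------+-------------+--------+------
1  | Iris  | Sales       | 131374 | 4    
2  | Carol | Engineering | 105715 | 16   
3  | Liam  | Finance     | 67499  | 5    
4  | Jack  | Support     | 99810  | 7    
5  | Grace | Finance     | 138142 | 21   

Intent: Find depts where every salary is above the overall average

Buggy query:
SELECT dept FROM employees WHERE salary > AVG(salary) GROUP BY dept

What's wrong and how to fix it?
Bug: AVG() is an aggregate; it can't sit directly in WHERE

Fix: Compute the overall average in a scalar subquery and compare each group's MIN against it in HAVING

Corrected query:
SELECT dept FROM employees GROUP BY dept HAVING MIN(salary) > (SELECT AVG(salary) FROM employees)

Result:
dept 
-----
Sales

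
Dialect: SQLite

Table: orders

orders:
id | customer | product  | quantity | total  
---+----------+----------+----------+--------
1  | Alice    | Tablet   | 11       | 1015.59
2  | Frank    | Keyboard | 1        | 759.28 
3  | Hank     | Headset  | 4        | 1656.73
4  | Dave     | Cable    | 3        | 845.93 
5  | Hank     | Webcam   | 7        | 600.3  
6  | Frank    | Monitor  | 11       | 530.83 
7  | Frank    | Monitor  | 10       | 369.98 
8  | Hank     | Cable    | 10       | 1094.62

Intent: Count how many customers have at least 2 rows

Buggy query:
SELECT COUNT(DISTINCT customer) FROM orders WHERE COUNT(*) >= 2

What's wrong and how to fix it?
Bug: COUNT(*) cannot appear in WHERE; the per-group count doesn't exist yet

Fix: Use a subquery that GROUPs and filters with HAVING, then count its rows

Corrected query:
SELECT COUNT(*) FROM (SELECT customer FROM orders GROUP BY customer HAVING COUNT(*) >= 2)

Result:
COUNT(*)
--------
2       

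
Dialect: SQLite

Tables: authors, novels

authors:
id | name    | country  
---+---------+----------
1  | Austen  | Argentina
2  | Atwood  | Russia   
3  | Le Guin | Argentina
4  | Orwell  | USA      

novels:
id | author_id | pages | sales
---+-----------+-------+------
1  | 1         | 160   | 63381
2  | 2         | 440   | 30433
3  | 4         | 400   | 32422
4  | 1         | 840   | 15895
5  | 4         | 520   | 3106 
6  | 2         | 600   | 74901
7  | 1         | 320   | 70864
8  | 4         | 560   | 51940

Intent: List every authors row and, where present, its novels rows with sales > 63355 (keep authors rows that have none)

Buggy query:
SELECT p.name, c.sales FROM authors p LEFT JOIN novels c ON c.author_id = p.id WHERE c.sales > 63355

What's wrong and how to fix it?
Bug: A WHERE condition on the right-hand table after LEFT JOIN drops unmatched parents

Fix: Put 'c.sales > 63355' in the JOIN's ON clause instead of WHERE

Corrected query:
SELECT p.name, c.sales FROM authors p LEFT JOIN novels c ON c.author_id = p.id AND c.sales > 63355

Result:
name    | sales
--------+------
Austen  | 63381
Austen  | 70864
Atwood  | 74901
Le Guin | NULL 
Orwell  | NULL 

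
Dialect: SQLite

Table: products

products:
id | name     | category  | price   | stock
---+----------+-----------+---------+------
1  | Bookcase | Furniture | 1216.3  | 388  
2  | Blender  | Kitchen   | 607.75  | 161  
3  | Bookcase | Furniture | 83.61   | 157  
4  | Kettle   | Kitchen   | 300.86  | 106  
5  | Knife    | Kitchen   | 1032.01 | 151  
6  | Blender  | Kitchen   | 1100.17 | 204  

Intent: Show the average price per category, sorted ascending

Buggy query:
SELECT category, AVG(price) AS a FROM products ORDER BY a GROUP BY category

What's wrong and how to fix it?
Bug: ORDER BY appears before GROUP BY; SQL clause order requires GROUP BY first

Fix: Move ORDER BY to the end, after GROUP BY

Corrected query:
SELECT category, AVG(price) AS a FROM products GROUP BY category ORDER BY a

Result:
category  | a       
----------+---------
Furniture | 649.955 
Kitchen   | 760.1975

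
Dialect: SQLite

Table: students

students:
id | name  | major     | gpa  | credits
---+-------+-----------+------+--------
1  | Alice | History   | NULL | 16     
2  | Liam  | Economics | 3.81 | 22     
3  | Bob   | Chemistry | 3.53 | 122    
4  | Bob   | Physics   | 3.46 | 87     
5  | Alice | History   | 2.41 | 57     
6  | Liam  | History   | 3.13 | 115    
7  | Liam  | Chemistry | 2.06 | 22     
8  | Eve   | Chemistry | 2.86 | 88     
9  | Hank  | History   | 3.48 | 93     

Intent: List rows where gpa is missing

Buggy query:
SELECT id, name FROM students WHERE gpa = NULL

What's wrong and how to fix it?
Bug: '= NULL' is always unknown in SQL three-valued logic, so no rows match

Fix: Use IS NULL to test for NULL

Corrected query:
SELECT id, name FROM students WHERE gpa IS NULL

Result:
id | name 
---+------
1  | Alice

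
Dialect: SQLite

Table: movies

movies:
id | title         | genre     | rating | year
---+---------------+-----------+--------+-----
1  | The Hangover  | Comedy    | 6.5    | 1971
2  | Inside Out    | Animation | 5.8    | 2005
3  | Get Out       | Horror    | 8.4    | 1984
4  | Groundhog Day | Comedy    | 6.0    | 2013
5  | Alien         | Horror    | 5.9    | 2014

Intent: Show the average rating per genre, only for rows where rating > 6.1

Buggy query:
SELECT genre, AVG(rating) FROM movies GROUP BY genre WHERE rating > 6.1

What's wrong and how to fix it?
Bug: Row-level WHERE must come before GROUP BY in the clause order

Fix: Place WHERE between FROM and GROUP BY

Corrected query:
SELECT genre, AVG(rating) FROM movies WHERE rating > 6.1 GROUP BY genre

Result:
genre  | AVG(rating)
-------+------------
Comedy | 6.5        
Horror | 8.4        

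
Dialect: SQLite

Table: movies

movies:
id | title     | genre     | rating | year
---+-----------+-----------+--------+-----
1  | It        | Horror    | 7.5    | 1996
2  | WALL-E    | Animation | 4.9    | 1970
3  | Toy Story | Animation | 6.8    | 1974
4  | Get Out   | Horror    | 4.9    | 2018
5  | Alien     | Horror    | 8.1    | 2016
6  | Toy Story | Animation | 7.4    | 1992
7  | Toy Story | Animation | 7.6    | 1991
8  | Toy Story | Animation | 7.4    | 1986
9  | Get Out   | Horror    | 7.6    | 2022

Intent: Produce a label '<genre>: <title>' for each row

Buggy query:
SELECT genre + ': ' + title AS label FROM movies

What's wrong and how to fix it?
Bug: '+' is numeric addition; on text columns SQLite converts them to 0 instead of concatenating

Fix: Use the || operator for string concatenation

Corrected query:
SELECT genre || ': ' || title AS label FROM movies

Result:
label               
--------------------
Horror: It          
Animation: WALL-E   
Animation: Toy Story
Horror: Get Out     
Horror: Alien       
Animation: Toy Story
Animation: Toy Story
Animation: Toy Story
Horror: Get Out     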